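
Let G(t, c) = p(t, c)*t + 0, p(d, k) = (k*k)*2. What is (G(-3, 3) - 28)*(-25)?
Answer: 2050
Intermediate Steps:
p(d, k) = 2*k**2 (p(d, k) = k**2*2 = 2*k**2)
G(t, c) = 2*t*c**2 (G(t, c) = (2*c**2)*t + 0 = 2*t*c**2 + 0 = 2*t*c**2)
(G(-3, 3) - 28)*(-25) = (2*(-3)*3**2 - 28)*(-25) = (2*(-3)*9 - 28)*(-25) = (-54 - 28)*(-25) = -82*(-25) = 2050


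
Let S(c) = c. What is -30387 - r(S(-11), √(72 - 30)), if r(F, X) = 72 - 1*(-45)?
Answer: -30504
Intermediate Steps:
r(F, X) = 117 (r(F, X) = 72 + 45 = 117)
-30387 - r(S(-11), √(72 - 30)) = -30387 - 1*117 = -30387 - 117 = -30504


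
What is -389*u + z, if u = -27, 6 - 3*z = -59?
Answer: 31574/3 ≈ 10525.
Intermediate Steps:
z = 65/3 (z = 2 - 1/3*(-59) = 2 + 59/3 = 65/3 ≈ 21.667)
-389*u + z = -389*(-27) + 65/3 = 10503 + 65/3 = 31574/3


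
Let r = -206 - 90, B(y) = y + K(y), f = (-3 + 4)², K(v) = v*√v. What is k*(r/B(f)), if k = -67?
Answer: 9916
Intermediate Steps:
K(v) = v^(3/2)
f = 1 (f = 1² = 1)
B(y) = y + y^(3/2)
r = -296
k*(r/B(f)) = -(-19832)/(1 + 1^(3/2)) = -(-19832)/(1 + 1) = -(-19832)/2 = -67*(-148) = 9916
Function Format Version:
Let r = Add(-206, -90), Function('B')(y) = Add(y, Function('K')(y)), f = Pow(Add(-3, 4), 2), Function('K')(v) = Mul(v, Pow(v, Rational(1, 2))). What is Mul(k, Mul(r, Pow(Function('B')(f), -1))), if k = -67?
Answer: 9916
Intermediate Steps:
Function('K')(v) = Pow(v, Rational(3, 2))
f = 1 (f = Pow(1, 2) = 1)
Function('B')(y) = Add(y, Pow(y, Rational(3, 2)))
r = -296
Mul(k, Mul(r, Pow(Function('B')(f), -1))) = Mul(-67, Mul(-296, Pow(Add(1, Pow(1, Rational(3, 2))), -1))) = Mul(-67, Mul(-296, Pow(Add(1, 1), -1))) = Mul(-67, Mul(-296, Pow(2, -1))) = Mul(-67, Mul(-296, Rational(1, 2))) = Mul(-67, -148) = 9916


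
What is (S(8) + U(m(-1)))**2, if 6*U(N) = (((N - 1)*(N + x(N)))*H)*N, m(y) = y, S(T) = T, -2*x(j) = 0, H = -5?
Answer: 841/9 ≈ 93.444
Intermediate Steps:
x(j) = 0 (x(j) = -1/2*0 = 0)
U(N) = -5*N**2*(-1 + N)/6 (U(N) = ((((N - 1)*(N + 0))*(-5))*N)/6 = ((((-1 + N)*N)*(-5))*N)/6 = (((N*(-1 + N))*(-5))*N)/6 = ((-5*N*(-1 + N))*N)/6 = (-5*N**2*(-1 + N))/6 = -5*N**2*(-1 + N)/6)
(S(8) + U(m(-1)))**2 = (8 + (5/6)*(-1)**2*(1 - 1*(-1)))**2 = (8 + (5/6)*1*(1 + 1))**2 = (8 + (5/6)*1*2)**2 = (8 + 5/3)**2 = (29/3)**2 = 841/9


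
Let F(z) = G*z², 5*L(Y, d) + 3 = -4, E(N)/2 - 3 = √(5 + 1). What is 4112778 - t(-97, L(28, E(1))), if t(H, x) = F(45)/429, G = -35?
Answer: 588150879/143 ≈ 4.1129e+6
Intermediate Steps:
E(N) = 6 + 2*√6 (E(N) = 6 + 2*√(5 + 1) = 6 + 2*√6)
L(Y, d) = -7/5 (L(Y, d) = -⅗ + (⅕)*(-4) = -⅗ - ⅘ = -7/5)
F(z) = -35*z²
t(H, x) = -23625/143 (t(H, x) = -35*45²/429 = -35*2025*(1/429) = -70875*1/429 = -23625/143)
4112778 - t(-97, L(28, E(1))) = 4112778 - 1*(-23625/143) = 4112778 + 23625/143 = 588150879/143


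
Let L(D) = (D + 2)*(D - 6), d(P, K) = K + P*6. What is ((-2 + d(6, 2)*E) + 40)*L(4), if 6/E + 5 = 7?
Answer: -1824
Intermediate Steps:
E = 3 (E = 6/(-5 + 7) = 6/2 = 6*(½) = 3)
d(P, K) = K + 6*P
L(D) = (-6 + D)*(2 + D) (L(D) = (2 + D)*(-6 + D) = (-6 + D)*(2 + D))
((-2 + d(6, 2)*E) + 40)*L(4) = ((-2 + (2 + 6*6)*3) + 40)*(-12 + 4² - 4*4) = ((-2 + (2 + 36)*3) + 40)*(-12 + 16 - 16) = ((-2 + 38*3) + 40)*(-12) = ((-2 + 114) + 40)*(-12) = (112 + 40)*(-12) = 152*(-12) = -1824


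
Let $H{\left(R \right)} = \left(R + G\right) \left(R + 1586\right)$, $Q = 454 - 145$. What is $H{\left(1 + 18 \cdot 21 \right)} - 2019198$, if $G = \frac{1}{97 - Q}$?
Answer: $- \frac{270188121}{212} \approx -1.2745 \cdot 10^{6}$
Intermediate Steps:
$Q = 309$
$G = - \frac{1}{212}$ ($G = \frac{1}{97 - 309} = \frac{1}{-212} = - \frac{1}{212} \approx -0.004717$)
$H{\left(R \right)} = \left(1586 + R\right) \left(- \frac{1}{212} + R\right)$ ($H{\left(R \right)} = \left(R - \frac{1}{212}\right) \left(R + 1586\right) = \left(- \frac{1}{212} + R\right) \left(1586 + R\right) = \left(1586 + R\right) \left(- \frac{1}{212} + R\right)$)
$H{\left(1 + 18 \cdot 21 \right)} - 2019198 = \left(- \frac{793}{106} + \left(1 + 18 \cdot 21\right)^{2} + \frac{336231 \left(1 + 18 \cdot 21\right)}{212}\right) - 2019198 = \left(- \frac{793}{106} + \left(1 + 378\right)^{2} + \frac{336231 \left(1 + 378\right)}{212}\right) - 2019198 = \left(- \frac{793}{106} + 379^{2} + \frac{336231}{212} \cdot 379\right) - 2019198 = \left(- \frac{793}{106} + 143641 + \frac{127431549}{212}\right) - 2019198 = \frac{157881855}{212} - 2019198 = - \frac{270188121}{212}$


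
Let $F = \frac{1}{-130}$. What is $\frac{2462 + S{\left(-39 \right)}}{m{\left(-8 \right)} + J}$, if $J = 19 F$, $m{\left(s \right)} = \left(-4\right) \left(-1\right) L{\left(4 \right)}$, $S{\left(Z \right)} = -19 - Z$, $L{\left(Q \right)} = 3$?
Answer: $\frac{322660}{1541} \approx 209.38$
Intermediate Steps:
$F = - \frac{1}{130} \approx -0.0076923$
$m{\left(s \right)} = 12$ ($m{\left(s \right)} = \left(-4\right) \left(-1\right) 3 = 4 \cdot 3 = 12$)
$J = - \frac{19}{130}$ ($J = 19 \left(- \frac{1}{130}\right) = - \frac{19}{130} \approx -0.14615$)
$\frac{2462 + S{\left(-39 \right)}}{m{\left(-8 \right)} + J} = \frac{2462 - -20}{12 - \frac{19}{130}} = \frac{2462 + \left(-19 + 39\right)}{\frac{1541}{130}} = \left(2462 + 20\right) \frac{130}{1541} = 2482 \cdot \frac{130}{1541} = \frac{322660}{1541}$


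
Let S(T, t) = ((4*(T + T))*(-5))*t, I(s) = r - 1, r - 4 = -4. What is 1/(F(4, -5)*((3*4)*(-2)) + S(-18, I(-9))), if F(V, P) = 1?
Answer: -1/744 ≈ -0.0013441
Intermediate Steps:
r = 0 (r = 4 - 4 = 0)
I(s) = -1 (I(s) = 0 - 1 = -1)
S(T, t) = -40*T*t (S(T, t) = ((4*(2*T))*(-5))*t = ((8*T)*(-5))*t = (-40*T)*t = -40*T*t)
1/(F(4, -5)*((3*4)*(-2)) + S(-18, I(-9))) = 1/(1*((3*4)*(-2)) - 40*(-18)*(-1)) = 1/(1*(12*(-2)) - 720) = 1/(1*(-24) - 720) = 1/(-24 - 720) = 1/(-744) = -1/744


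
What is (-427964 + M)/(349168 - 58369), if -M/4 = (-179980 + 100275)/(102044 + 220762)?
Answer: -69074514082/46935830997 ≈ -1.4717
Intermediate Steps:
M = 159410/161403 (M = -4*(-179980 + 100275)/(102044 + 220762) = -(-318820)/322806 = -4*(-79705/322806) = 159410/161403 ≈ 0.98765)
(-427964 + M)/(349168 - 58369) = (-427964 + 159410/161403)/(349168 - 58369) = -69074514082/161403/290799 = -69074514082/161403*1/290799 = -69074514082/46935830997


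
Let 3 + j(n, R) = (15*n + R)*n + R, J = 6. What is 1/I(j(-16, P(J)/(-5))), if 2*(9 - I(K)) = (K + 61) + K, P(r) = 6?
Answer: -2/7753 ≈ -0.00025796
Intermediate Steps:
j(n, R) = -3 + R + n*(R + 15*n) (j(n, R) = -3 + ((15*n + R)*n + R) = -3 + ((R + 15*n)*n + R) = -3 + (n*(R + 15*n) + R) = -3 + (R + n*(R + 15*n)) = -3 + R + n*(R + 15*n))
I(K) = -43/2 - K (I(K) = 9 - ((K + 61) + K)/2 = 9 - ((61 + K) + K)/2 = 9 - (61 + 2*K)/2 = 9 + (-61/2 - K) = -43/2 - K)
1/I(j(-16, P(J)/(-5))) = 1/(-43/2 - (-3 + 6/(-5) + 15*(-16)² + (6/(-5))*(-16))) = 1/(-43/2 - (-3 + 6*(-⅕) + 15*256 + (6*(-⅕))*(-16))) = 1/(-43/2 - (-3 - 6/5 + 3840 - 6/5*(-16))) = 1/(-43/2 - (-3 - 6/5 + 3840 + 96/5)) = 1/(-43/2 - 1*3855) = 1/(-43/2 - 3855) = 1/(-7753/2) = -2/7753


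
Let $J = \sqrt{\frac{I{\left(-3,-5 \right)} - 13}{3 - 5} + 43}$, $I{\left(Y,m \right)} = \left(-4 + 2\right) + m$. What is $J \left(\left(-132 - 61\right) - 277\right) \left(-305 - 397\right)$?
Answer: $329940 \sqrt{53} \approx 2.402 \cdot 10^{6}$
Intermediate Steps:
$I{\left(Y,m \right)} = -2 + m$
$J = \sqrt{53}$ ($J = \sqrt{\frac{\left(-2 - 5\right) - 13}{3 - 5} + 43} = \sqrt{\frac{-7 - 13}{-2} + 43} = \sqrt{\left(-20\right) \left(- \frac{1}{2}\right) + 43} = \sqrt{10 + 43} = \sqrt{53} \approx 7.2801$)
$J \left(\left(-132 - 61\right) - 277\right) \left(-305 - 397\right) = \sqrt{53} \left(\left(-132 - 61\right) - 277\right) \left(-305 - 397\right) = \sqrt{53} \left(-193 - 277\right) \left(-702\right) = \sqrt{53} \left(\left(-470\right) \left(-702\right)\right) = \sqrt{53} \cdot 329940 = 329940 \sqrt{53}$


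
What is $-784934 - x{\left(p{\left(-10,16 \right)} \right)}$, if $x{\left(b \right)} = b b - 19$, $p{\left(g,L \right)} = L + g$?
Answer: $-784951$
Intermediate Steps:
$x{\left(b \right)} = -19 + b^{2}$ ($x{\left(b \right)} = b^{2} - 19 = -19 + b^{2}$)
$-784934 - x{\left(p{\left(-10,16 \right)} \right)} = -784934 - \left(-19 + \left(16 - 10\right)^{2}\right) = -784934 - \left(-19 + 6^{2}\right) = -784934 - \left(-19 + 36\right) = -784934 - 17 = -784951$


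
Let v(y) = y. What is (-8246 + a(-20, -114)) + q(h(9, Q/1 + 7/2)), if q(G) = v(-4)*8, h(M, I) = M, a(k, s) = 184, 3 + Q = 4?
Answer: -8094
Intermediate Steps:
Q = 1 (Q = -3 + 4 = 1)
q(G) = -32 (q(G) = -4*8 = -32)
(-8246 + a(-20, -114)) + q(h(9, Q/1 + 7/2)) = (-8246 + 184) - 32 = -8062 - 32 = -8094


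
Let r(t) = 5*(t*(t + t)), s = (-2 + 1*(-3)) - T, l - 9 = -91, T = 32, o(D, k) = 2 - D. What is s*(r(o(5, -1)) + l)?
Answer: -296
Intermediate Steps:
l = -82 (l = 9 - 91 = -82)
s = -37 (s = (-2 + 1*(-3)) - 1*32 = (-2 - 3) - 32 = -5 - 32 = -37)
r(t) = 10*t**2 (r(t) = 5*(t*(2*t)) = 5*(2*t**2) = 10*t**2)
s*(r(o(5, -1)) + l) = -37*(10*(2 - 1*5)**2 - 82) = -37*(10*(2 - 5)**2 - 82) = -37*(10*(-3)**2 - 82) = -37*(10*9 - 82) = -37*(90 - 82) = -37*8 = -296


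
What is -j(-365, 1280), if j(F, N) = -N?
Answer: 1280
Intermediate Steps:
-j(-365, 1280) = -(-1)*1280 = -1*(-1280) = 1280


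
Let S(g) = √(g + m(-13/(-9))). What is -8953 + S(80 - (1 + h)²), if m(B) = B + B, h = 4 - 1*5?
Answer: -8953 + √746/3 ≈ -8943.9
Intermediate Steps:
h = -1 (h = 4 - 5 = -1)
m(B) = 2*B
S(g) = √(26/9 + g) (S(g) = √(g + 2*(-13/(-9))) = √(g + 2*(-13*(-⅑))) = √(g + 2*(13/9)) = √(g + 26/9) = √(26/9 + g))
-8953 + S(80 - (1 + h)²) = -8953 + √(26 + 9*(80 - (1 - 1)²))/3 = -8953 + √(26 + 9*(80 - 1*0²))/3 = -8953 + √(26 + 9*(80 - 1*0))/3 = -8953 + √(26 + 9*(80 + 0))/3 = -8953 + √(26 + 9*80)/3 = -8953 + √(26 + 720)/3 = -8953 + √746/3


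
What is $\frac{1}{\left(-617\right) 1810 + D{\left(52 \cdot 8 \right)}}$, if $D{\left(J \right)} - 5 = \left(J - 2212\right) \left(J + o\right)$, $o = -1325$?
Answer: $\frac{1}{515799} \approx 1.9387 \cdot 10^{-6}$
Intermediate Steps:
$D{\left(J \right)} = 5 + \left(-2212 + J\right) \left(-1325 + J\right)$ ($D{\left(J \right)} = 5 + \left(J - 2212\right) \left(J - 1325\right) = 5 + \left(-2212 + J\right) \left(-1325 + J\right)$)
$\frac{1}{\left(-617\right) 1810 + D{\left(52 \cdot 8 \right)}} = \frac{1}{\left(-617\right) 1810 + \left(2930905 + \left(52 \cdot 8\right)^{2} - 3537 \cdot 52 \cdot 8\right)} = \frac{1}{-1116770 + \left(2930905 + 416^{2} - 1471392\right)} = \frac{1}{-1116770 + \left(2930905 + 173056 - 1471392\right)} = \frac{1}{-1116770 + 1632569} = \frac{1}{515799}$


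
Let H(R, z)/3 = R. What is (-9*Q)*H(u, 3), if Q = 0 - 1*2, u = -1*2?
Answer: -108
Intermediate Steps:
u = -2
H(R, z) = 3*R
Q = -2 (Q = 0 - 2 = -2)
(-9*Q)*H(u, 3) = (-9*(-2))*(3*(-2)) = 18*(-6) = -108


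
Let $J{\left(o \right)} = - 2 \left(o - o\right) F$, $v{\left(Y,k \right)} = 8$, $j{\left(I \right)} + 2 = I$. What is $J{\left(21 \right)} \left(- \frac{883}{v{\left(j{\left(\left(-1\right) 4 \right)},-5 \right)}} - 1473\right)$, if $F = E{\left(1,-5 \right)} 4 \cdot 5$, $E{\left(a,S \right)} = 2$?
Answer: $0$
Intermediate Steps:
$j{\left(I \right)} = -2 + I$
$F = 40$ ($F = 2 \cdot 4 \cdot 5 = 8 \cdot 5 = 40$)
$J{\left(o \right)} = 0$ ($J{\left(o \right)} = - 2 \left(o - o\right) 40 = \left(-2\right) 0 \cdot 40 = 0 \cdot 40 = 0$)
$J{\left(21 \right)} \left(- \frac{883}{v{\left(j{\left(\left(-1\right) 4 \right)},-5 \right)}} - 1473\right) = 0 \left(- \frac{883}{8} - 1473\right) = 0 \left(- \frac{12667}{8}\right) = 0$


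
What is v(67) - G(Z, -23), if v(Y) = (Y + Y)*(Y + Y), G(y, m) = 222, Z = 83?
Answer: 17734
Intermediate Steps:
v(Y) = 4*Y² (v(Y) = (2*Y)*(2*Y) = 4*Y²)
v(67) - G(Z, -23) = 4*67² - 1*222 = 4*4489 - 222 = 17956 - 222 = 17734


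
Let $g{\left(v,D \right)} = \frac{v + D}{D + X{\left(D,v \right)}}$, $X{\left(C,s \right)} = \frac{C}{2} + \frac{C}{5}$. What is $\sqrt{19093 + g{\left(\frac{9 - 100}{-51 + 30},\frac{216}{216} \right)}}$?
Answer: $\frac{373 \sqrt{357}}{51} \approx 138.19$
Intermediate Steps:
$X{\left(C,s \right)} = \frac{7 C}{10}$ ($X{\left(C,s \right)} = C \frac{1}{2} + C \frac{1}{5} = \frac{C}{2} + \frac{C}{5} = \frac{7 C}{10}$)
$g{\left(v,D \right)} = \frac{10 \left(D + v\right)}{17 D}$ ($g{\left(v,D \right)} = \frac{v + D}{D + \frac{7 D}{10}} = \frac{D + v}{\frac{17}{10} D} = \left(D + v\right) \frac{10}{17 D} = \frac{10 \left(D + v\right)}{17 D}$)
$\sqrt{19093 + g{\left(\frac{9 - 100}{-51 + 30},\frac{216}{216} \right)}} = \sqrt{19093 + \frac{10 \left(\frac{216}{216} + \frac{9 - 100}{-51 + 30}\right)}{17 \cdot \frac{216}{216}}} = \sqrt{19093 + \frac{10 \left(216 \cdot \frac{1}{216} - \frac{91}{-21}\right)}{17 \cdot 216 \cdot \frac{1}{216}}} = \sqrt{19093 + \frac{10 \left(1 - - \frac{13}{3}\right)}{17 \cdot 1}} = \sqrt{19093 + \frac{10}{17} \cdot 1 \left(1 + \frac{13}{3}\right)} = \sqrt{19093 + \frac{10}{17} \cdot 1 \cdot \frac{16}{3}} = \sqrt{19093 + \frac{160}{51}} = \sqrt{\frac{973903}{51}} = \frac{373 \sqrt{357}}{51}$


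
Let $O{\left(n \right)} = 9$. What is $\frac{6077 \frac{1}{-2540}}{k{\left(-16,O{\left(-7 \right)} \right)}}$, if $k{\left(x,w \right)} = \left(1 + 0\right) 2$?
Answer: $- \frac{6077}{5080} \approx -1.1963$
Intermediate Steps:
$k{\left(x,w \right)} = 2$ ($k{\left(x,w \right)} = 1 \cdot 2 = 2$)
$\frac{6077 \frac{1}{-2540}}{k{\left(-16,O{\left(-7 \right)} \right)}} = \frac{6077 \frac{1}{-2540}}{2} = 6077 \left(- \frac{1}{2540}\right) \frac{1}{2} = \left(- \frac{6077}{2540}\right) \frac{1}{2} = - \frac{6077}{5080}$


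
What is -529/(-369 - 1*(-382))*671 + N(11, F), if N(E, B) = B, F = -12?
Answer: -355115/13 ≈ -27317.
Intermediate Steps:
-529/(-369 - 1*(-382))*671 + N(11, F) = -529/(-369 - 1*(-382))*671 - 12 = -529/(-369 + 382)*671 - 12 = -529/13*671 - 12 = -354959/13 - 12 = -355115/13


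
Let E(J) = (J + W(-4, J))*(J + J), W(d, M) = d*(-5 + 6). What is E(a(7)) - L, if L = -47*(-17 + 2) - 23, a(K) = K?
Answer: -640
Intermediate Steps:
L = 682 (L = -47*(-15) - 23 = 705 - 23 = 682)
W(d, M) = d (W(d, M) = d*1 = d)
E(J) = 2*J*(-4 + J) (E(J) = (J - 4)*(J + J) = (-4 + J)*(2*J) = 2*J*(-4 + J))
E(a(7)) - L = 2*7*(-4 + 7) - 1*682 = 2*7*3 - 682 = 42 - 682 = -640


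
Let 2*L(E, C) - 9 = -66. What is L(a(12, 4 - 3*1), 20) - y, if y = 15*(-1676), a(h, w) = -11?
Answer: 50223/2 ≈ 25112.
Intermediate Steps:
y = -25140
L(E, C) = -57/2 (L(E, C) = 9/2 + (½)*(-66) = 9/2 - 33 = -57/2)
L(a(12, 4 - 3*1), 20) - y = -57/2 - 1*(-25140) = -57/2 + 25140 = 50223/2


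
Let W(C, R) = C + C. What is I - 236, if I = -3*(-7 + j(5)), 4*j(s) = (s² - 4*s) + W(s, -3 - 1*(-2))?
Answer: -905/4 ≈ -226.25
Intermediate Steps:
W(C, R) = 2*C
j(s) = -s/2 + s²/4 (j(s) = ((s² - 4*s) + 2*s)/4 = (s² - 2*s)/4 = -s/2 + s²/4)
I = 39/4 (I = -3*(-7 + (¼)*5*(-2 + 5)) = -3*(-7 + (¼)*5*3) = -3*(-7 + 15/4) = -3*(-13/4) = 39/4 ≈ 9.7500)
I - 236 = 39/4 - 236 = -905/4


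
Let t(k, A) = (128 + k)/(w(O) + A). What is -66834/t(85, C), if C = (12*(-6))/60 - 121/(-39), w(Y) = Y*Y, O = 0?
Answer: -2755046/4615 ≈ -596.98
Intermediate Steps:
w(Y) = Y²
C = 371/195 (C = -72*1/60 - 121*(-1/39) = -6/5 + 121/39 = 371/195 ≈ 1.9026)
t(k, A) = (128 + k)/A (t(k, A) = (128 + k)/(0² + A) = (128 + k)/(0 + A) = (128 + k)/A)
-66834/t(85, C) = -66834*371/(195*(128 + 85)) = -66834/((195/371)*213) = -66834/41535/371 = -66834*371/41535 = -2755046/4615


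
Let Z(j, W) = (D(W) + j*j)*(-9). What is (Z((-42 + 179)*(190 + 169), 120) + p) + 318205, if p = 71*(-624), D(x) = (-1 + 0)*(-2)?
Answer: -21770433518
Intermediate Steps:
D(x) = 2 (D(x) = -1*(-2) = 2)
p = -44304
Z(j, W) = -18 - 9*j² (Z(j, W) = (2 + j*j)*(-9) = (2 + j²)*(-9) = -18 - 9*j²)
(Z((-42 + 179)*(190 + 169), 120) + p) + 318205 = ((-18 - 9*(-42 + 179)²*(190 + 169)²) - 44304) + 318205 = ((-18 - 9*(137*359)²) - 44304) + 318205 = ((-18 - 9*49183²) - 44304) + 318205 = ((-18 - 9*2418967489) - 44304) + 318205 = ((-18 - 21770707401) - 44304) + 318205 = (-21770707419 - 44304) + 318205 = -21770751723 + 318205 = -21770433518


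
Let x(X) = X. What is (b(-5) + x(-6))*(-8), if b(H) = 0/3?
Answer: 48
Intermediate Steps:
b(H) = 0 (b(H) = 0*(⅓) = 0)
(b(-5) + x(-6))*(-8) = (0 - 6)*(-8) = -6*(-8) = 48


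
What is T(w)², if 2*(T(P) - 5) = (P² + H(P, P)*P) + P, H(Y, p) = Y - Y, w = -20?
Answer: 38025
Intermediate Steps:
H(Y, p) = 0
T(P) = 5 + P/2 + P²/2 (T(P) = 5 + ((P² + 0*P) + P)/2 = 5 + ((P² + 0) + P)/2 = 5 + (P² + P)/2 = 5 + (P + P²)/2 = 5 + (P/2 + P²/2) = 5 + P/2 + P²/2)
T(w)² = (5 + (½)*(-20) + (½)*(-20)²)² = (5 - 10 + (½)*400)² = (5 - 10 + 200)² = 195² = 38025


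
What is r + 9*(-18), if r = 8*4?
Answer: -130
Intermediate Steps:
r = 32
r + 9*(-18) = 32 + 9*(-18) = 32 - 162 = -130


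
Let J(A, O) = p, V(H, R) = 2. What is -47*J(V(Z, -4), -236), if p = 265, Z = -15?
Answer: -12455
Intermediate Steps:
J(A, O) = 265
-47*J(V(Z, -4), -236) = -47*265 = -12455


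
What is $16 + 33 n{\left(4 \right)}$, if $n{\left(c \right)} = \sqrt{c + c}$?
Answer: $16 + 66 \sqrt{2} \approx 109.34$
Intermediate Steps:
$n{\left(c \right)} = \sqrt{2} \sqrt{c}$ ($n{\left(c \right)} = \sqrt{2 c} = \sqrt{2} \sqrt{c}$)
$16 + 33 n{\left(4 \right)} = 16 + 33 \sqrt{2} \sqrt{4} = 16 + 33 \sqrt{2} \cdot 2 = 16 + 33 \cdot 2 \sqrt{2} = 16 + 66 \sqrt{2}$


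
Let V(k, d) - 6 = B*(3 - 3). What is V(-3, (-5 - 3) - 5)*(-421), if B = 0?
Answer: -2526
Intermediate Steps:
V(k, d) = 6 (V(k, d) = 6 + 0*(3 - 3) = 6 + 0*0 = 6 + 0 = 6)
V(-3, (-5 - 3) - 5)*(-421) = 6*(-421) = -2526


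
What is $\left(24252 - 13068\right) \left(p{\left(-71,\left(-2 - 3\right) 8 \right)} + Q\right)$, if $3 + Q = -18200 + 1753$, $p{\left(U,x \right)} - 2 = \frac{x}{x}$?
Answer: $-183943248$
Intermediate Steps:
$p{\left(U,x \right)} = 3$ ($p{\left(U,x \right)} = 2 + \frac{x}{x} = 2 + 1 = 3$)
$Q = -16450$ ($Q = -3 + \left(-18200 + 1753\right) = -3 - 16447 = -16450$)
$\left(24252 - 13068\right) \left(p{\left(-71,\left(-2 - 3\right) 8 \right)} + Q\right) = \left(24252 - 13068\right) \left(3 - 16450\right) = 11184 \left(-16447\right) = -183943248$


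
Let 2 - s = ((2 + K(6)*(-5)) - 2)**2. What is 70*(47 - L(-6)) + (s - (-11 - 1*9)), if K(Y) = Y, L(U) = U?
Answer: 2832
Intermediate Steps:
s = -898 (s = 2 - ((2 + 6*(-5)) - 2)**2 = 2 - ((2 - 30) - 2)**2 = 2 - (-28 - 2)**2 = 2 - 1*(-30)**2 = 2 - 1*900 = 2 - 900 = -898)
70*(47 - L(-6)) + (s - (-11 - 1*9)) = 70*(47 - 1*(-6)) + (-898 - (-11 - 1*9)) = 70*(47 + 6) + (-898 - (-11 - 9)) = 70*53 + (-898 - 1*(-20)) = 3710 + (-898 + 20) = 3710 - 878 = 2832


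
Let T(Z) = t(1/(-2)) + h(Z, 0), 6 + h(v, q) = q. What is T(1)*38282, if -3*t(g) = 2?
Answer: -765640/3 ≈ -2.5521e+5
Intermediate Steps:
t(g) = -2/3 (t(g) = -1/3*2 = -2/3)
h(v, q) = -6 + q
T(Z) = -20/3 (T(Z) = -2/3 + (-6 + 0) = -2/3 - 6 = -20/3)
T(1)*38282 = -20/3*38282 = -765640/3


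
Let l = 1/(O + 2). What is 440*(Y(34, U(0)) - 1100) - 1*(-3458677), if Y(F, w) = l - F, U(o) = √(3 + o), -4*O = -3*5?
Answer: 68075251/23 ≈ 2.9598e+6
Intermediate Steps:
O = 15/4 (O = -(-3)*5/4 = -¼*(-15) = 15/4 ≈ 3.7500)
l = 4/23 (l = 1/(15/4 + 2) = 1/(23/4) = 4/23 ≈ 0.17391)
Y(F, w) = 4/23 - F
440*(Y(34, U(0)) - 1100) - 1*(-3458677) = 440*((4/23 - 1*34) - 1100) - 1*(-3458677) = 440*((4/23 - 34) - 1100) + 3458677 = 440*(-778/23 - 1100) + 3458677 = 440*(-26078/23) + 3458677 = -11474320/23 + 3458677 = 68075251/23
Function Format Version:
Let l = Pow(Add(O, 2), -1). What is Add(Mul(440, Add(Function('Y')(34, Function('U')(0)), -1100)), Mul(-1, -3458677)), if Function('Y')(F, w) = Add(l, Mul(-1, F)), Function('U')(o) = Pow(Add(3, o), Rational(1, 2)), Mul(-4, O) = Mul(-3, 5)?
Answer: Rational(68075251, 23) ≈ 2.9598e+6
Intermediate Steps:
O = Rational(15, 4) (O = Mul(Rational(-1, 4), Mul(-3, 5)) = Mul(Rational(-1, 4), -15) = Rational(15, 4) ≈ 3.7500)
l = Rational(4, 23) (l = Pow(Add(Rational(15, 4), 2), -1) = Pow(Rational(23, 4), -1) = Rational(4, 23) ≈ 0.17391)
Function('Y')(F, w) = Add(Rational(4, 23), Mul(-1, F))
Add(Mul(440, Add(Function('Y')(34, Function('U')(0)), -1100)), Mul(-1, -3458677)) = Add(Mul(440, Add(Add(Rational(4, 23), Mul(-1, 34)), -1100)), Mul(-1, -3458677)) = Add(Mul(440, Add(Add(Rational(4, 23), -34), -1100)), 3458677) = Add(Mul(440, Add(Rational(-778, 23), -1100)), 3458677) = Add(Mul(440, Rational(-26078, 23)), 3458677) = Add(Rational(-11474320, 23), 3458677) = Rational(68075251, 23)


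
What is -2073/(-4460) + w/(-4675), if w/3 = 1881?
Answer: -281391/379100 ≈ -0.74226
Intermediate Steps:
w = 5643 (w = 3*1881 = 5643)
-2073/(-4460) + w/(-4675) = -2073/(-4460) + 5643/(-4675) = -2073*(-1/4460) + 5643*(-1/4675) = 2073/4460 - 513/425 = -281391/379100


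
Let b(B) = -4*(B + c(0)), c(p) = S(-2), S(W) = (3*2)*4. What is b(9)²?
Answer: 17424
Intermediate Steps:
S(W) = 24 (S(W) = 6*4 = 24)
c(p) = 24
b(B) = -96 - 4*B (b(B) = -4*(B + 24) = -4*(24 + B) = -96 - 4*B)
b(9)² = (-96 - 4*9)² = (-96 - 36)² = (-132)² = 17424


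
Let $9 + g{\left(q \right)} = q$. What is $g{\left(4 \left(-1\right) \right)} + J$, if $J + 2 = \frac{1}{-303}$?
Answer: $- \frac{4546}{303} \approx -15.003$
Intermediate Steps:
$g{\left(q \right)} = -9 + q$
$J = - \frac{607}{303}$ ($J = -2 + \frac{1}{-303} = -2 - \frac{1}{303} = - \frac{607}{303} \approx -2.0033$)
$g{\left(4 \left(-1\right) \right)} + J = \left(-9 + 4 \left(-1\right)\right) - \frac{607}{303} = \left(-9 - 4\right) - \frac{607}{303} = -13 - \frac{607}{303} = - \frac{4546}{303}$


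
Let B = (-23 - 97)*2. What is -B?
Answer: 240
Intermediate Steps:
B = -240 (B = -120*2 = -240)
-B = -1*(-240) = 240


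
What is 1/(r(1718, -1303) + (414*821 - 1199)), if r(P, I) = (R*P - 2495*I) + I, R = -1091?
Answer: 1/1714039 ≈ 5.8342e-7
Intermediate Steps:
r(P, I) = -2494*I - 1091*P (r(P, I) = (-1091*P - 2495*I) + I = (-2495*I - 1091*P) + I = -2494*I - 1091*P)
1/(r(1718, -1303) + (414*821 - 1199)) = 1/((-2494*(-1303) - 1091*1718) + (414*821 - 1199)) = 1/((3249682 - 1874338) + (339894 - 1199)) = 1/(1375344 + 338695) = 1/1714039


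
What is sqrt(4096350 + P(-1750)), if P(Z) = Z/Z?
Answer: 7*sqrt(83599) ≈ 2023.9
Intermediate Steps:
P(Z) = 1
sqrt(4096350 + P(-1750)) = sqrt(4096350 + 1) = sqrt(4096351) = 7*sqrt(83599)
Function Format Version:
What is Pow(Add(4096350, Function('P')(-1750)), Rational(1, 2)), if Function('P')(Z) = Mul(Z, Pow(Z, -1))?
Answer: Mul(7, Pow(83599, Rational(1, 2))) ≈ 2023.9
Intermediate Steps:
Function('P')(Z) = 1
Pow(Add(4096350, Function('P')(-1750)), Rational(1, 2)) = Pow(Add(4096350, 1), Rational(1, 2)) = Pow(4096351, Rational(1, 2)) = Mul(7, Pow(83599, Rational(1, 2)))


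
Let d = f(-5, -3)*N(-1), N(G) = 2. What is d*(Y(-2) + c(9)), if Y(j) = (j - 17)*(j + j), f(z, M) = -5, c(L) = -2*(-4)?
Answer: -840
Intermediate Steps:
c(L) = 8
d = -10 (d = -5*2 = -10)
Y(j) = 2*j*(-17 + j) (Y(j) = (-17 + j)*(2*j) = 2*j*(-17 + j))
d*(Y(-2) + c(9)) = -10*(2*(-2)*(-17 - 2) + 8) = -10*(2*(-2)*(-19) + 8) = -10*(76 + 8) = -10*84 = -840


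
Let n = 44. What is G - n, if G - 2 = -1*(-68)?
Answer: 26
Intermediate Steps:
G = 70 (G = 2 - 1*(-68) = 2 + 68 = 70)
G - n = 70 - 1*44 = 70 - 44 = 26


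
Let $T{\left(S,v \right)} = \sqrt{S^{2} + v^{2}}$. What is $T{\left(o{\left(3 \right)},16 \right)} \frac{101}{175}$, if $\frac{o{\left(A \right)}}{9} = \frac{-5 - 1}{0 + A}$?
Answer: $\frac{202 \sqrt{145}}{175} \approx 13.899$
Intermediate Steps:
$o{\left(A \right)} = - \frac{54}{A}$ ($o{\left(A \right)} = 9 \frac{-5 - 1}{0 + A} = 9 \left(- \frac{6}{A}\right) = - \frac{54}{A}$)
$T{\left(o{\left(3 \right)},16 \right)} \frac{101}{175} = \sqrt{\left(- \frac{54}{3}\right)^{2} + 16^{2}} \cdot \frac{101}{175} = \sqrt{\left(\left(-54\right) \frac{1}{3}\right)^{2} + 256} \cdot 101 \cdot \frac{1}{175} = \sqrt{\left(-18\right)^{2} + 256} \cdot \frac{101}{175} = \sqrt{324 + 256} \cdot \frac{101}{175} = \sqrt{580} \cdot \frac{101}{175} = 2 \sqrt{145} \cdot \frac{101}{175} = \frac{202 \sqrt{145}}{175}$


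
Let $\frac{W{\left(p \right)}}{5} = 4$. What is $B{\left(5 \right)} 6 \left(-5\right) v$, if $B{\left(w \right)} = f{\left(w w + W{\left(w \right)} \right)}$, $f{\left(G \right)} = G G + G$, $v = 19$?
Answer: $-1179900$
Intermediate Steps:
$W{\left(p \right)} = 20$ ($W{\left(p \right)} = 5 \cdot 4 = 20$)
$f{\left(G \right)} = G + G^{2}$ ($f{\left(G \right)} = G^{2} + G = G + G^{2}$)
$B{\left(w \right)} = \left(20 + w^{2}\right) \left(21 + w^{2}\right)$ ($B{\left(w \right)} = \left(w w + 20\right) \left(1 + \left(w w + 20\right)\right) = \left(w^{2} + 20\right) \left(1 + \left(w^{2} + 20\right)\right) = \left(20 + w^{2}\right) \left(1 + \left(20 + w^{2}\right)\right) = \left(20 + w^{2}\right) \left(21 + w^{2}\right)$)
$B{\left(5 \right)} 6 \left(-5\right) v = \left(20 + 5^{2}\right) \left(21 + 5^{2}\right) 6 \left(-5\right) 19 = \left(20 + 25\right) \left(21 + 25\right) \left(-30\right) 19 = 45 \cdot 46 \left(-30\right) 19 = 2070 \left(-30\right) 19 = \left(-62100\right) 19 = -1179900$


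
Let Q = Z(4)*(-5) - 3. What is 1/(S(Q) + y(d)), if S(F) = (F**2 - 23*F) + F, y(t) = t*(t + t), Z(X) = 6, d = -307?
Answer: 1/190313 ≈ 5.2545e-6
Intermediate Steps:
y(t) = 2*t**2 (y(t) = t*(2*t) = 2*t**2)
Q = -33 (Q = 6*(-5) - 3 = -30 - 3 = -33)
S(F) = F**2 - 22*F
1/(S(Q) + y(d)) = 1/(-33*(-22 - 33) + 2*(-307)**2) = 1/(-33*(-55) + 2*94249) = 1/(1815 + 188498) = 1/190313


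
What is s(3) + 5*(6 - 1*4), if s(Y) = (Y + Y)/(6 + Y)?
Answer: 32/3 ≈ 10.667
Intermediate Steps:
s(Y) = 2*Y/(6 + Y) (s(Y) = (2*Y)/(6 + Y) = 2*Y/(6 + Y))
s(3) + 5*(6 - 1*4) = 2*3/(6 + 3) + 5*(6 - 1*4) = 2*3/9 + 5*(6 - 4) = 2*3*(1/9) + 5*2 = 2/3 + 10 = 32/3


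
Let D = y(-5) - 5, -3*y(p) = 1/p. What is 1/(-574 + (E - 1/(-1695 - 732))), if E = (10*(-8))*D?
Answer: -2427/435241 ≈ -0.0055762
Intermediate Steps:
y(p) = -1/(3*p)
D = -74/15 (D = -1/3/(-5) - 5 = -1/3*(-1/5) - 5 = 1/15 - 5 = -74/15 ≈ -4.9333)
E = 1184/3 (E = (10*(-8))*(-74/15) = -80*(-74/15) = 1184/3 ≈ 394.67)
1/(-574 + (E - 1/(-1695 - 732))) = 1/(-574 + (1184/3 - 1/(-1695 - 732))) = 1/(-574 + (1184/3 - 1/(-2427))) = 1/(-574 + (1184/3 - 1*(-1/2427))) = 1/(-574 + (1184/3 + 1/2427)) = 1/(-574 + 957857/2427) = 1/(-435241/2427) = -2427/435241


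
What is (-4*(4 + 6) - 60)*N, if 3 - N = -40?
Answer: -4300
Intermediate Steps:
N = 43 (N = 3 - 1*(-40) = 3 + 40 = 43)
(-4*(4 + 6) - 60)*N = (-4*(4 + 6) - 60)*43 = (-4*10 - 60)*43 = (-40 - 60)*43 = -100*43 = -4300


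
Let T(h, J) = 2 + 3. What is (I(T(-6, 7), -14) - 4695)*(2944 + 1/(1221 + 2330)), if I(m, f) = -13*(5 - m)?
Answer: -49082210775/3551 ≈ -1.3822e+7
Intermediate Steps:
T(h, J) = 5
I(m, f) = -65 + 13*m
(I(T(-6, 7), -14) - 4695)*(2944 + 1/(1221 + 2330)) = ((-65 + 13*5) - 4695)*(2944 + 1/(1221 + 2330)) = ((-65 + 65) - 4695)*(2944 + 1/3551) = (0 - 4695)*(2944 + 1/3551) = -4695*10454145/3551 = -49082210775/3551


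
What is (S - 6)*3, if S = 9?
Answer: 9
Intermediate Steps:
(S - 6)*3 = (9 - 6)*3 = 3*3 = 9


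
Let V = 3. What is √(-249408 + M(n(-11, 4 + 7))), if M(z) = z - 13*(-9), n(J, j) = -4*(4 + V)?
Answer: I*√249319 ≈ 499.32*I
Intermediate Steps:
n(J, j) = -28 (n(J, j) = -4*(4 + 3) = -4*7 = -28)
M(z) = 117 + z (M(z) = z + 117 = 117 + z)
√(-249408 + M(n(-11, 4 + 7))) = √(-249408 + (117 - 28)) = √(-249408 + 89) = √(-249319) = I*√249319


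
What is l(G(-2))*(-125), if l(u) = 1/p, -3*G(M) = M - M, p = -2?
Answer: 125/2 ≈ 62.500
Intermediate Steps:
G(M) = 0 (G(M) = -(M - M)/3 = -1/3*0 = 0)
l(u) = -1/2 (l(u) = 1/(-2) = -1/2)
l(G(-2))*(-125) = -1/2*(-125) = 125/2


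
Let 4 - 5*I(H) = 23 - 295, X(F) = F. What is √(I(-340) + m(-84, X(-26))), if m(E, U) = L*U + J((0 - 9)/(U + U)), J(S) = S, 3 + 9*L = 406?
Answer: I*√168655955/390 ≈ 33.299*I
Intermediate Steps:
L = 403/9 (L = -⅓ + (⅑)*406 = -⅓ + 406/9 = 403/9 ≈ 44.778)
I(H) = 276/5 (I(H) = ⅘ - (23 - 295)/5 = ⅘ - ⅕*(-272) = ⅘ + 272/5 = 276/5)
m(E, U) = -9/(2*U) + 403*U/9 (m(E, U) = 403*U/9 + (0 - 9)/(U + U) = 403*U/9 - 9*1/(2*U) = 403*U/9 - 9/(2*U) = -9/(2*U) + 403*U/9)
√(I(-340) + m(-84, X(-26))) = √(276/5 + (1/18)*(-81 + 806*(-26)²)/(-26)) = √(276/5 + (1/18)*(-1/26)*(-81 + 806*676)) = √(276/5 + (1/18)*(-1/26)*(-81 + 544856)) = √(276/5 + (1/18)*(-1/26)*544775) = √(276/5 - 544775/468) = √(-2594707/2340) = I*√168655955/390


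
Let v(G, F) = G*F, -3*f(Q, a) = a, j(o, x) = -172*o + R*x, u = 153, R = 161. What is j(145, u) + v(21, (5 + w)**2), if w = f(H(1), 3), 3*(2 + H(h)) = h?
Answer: 29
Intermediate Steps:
H(h) = -2 + h/3
j(o, x) = -172*o + 161*x
f(Q, a) = -a/3
w = -1 (w = -1/3*3 = -1)
v(G, F) = F*G
j(145, u) + v(21, (5 + w)**2) = (-172*145 + 161*153) + (5 - 1)**2*21 = (-24940 + 24633) + 4**2*21 = -307 + 16*21 = -307 + 336 = 29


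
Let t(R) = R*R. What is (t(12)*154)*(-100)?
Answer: -2217600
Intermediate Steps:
t(R) = R²
(t(12)*154)*(-100) = (12²*154)*(-100) = (144*154)*(-100) = 22176*(-100) = -2217600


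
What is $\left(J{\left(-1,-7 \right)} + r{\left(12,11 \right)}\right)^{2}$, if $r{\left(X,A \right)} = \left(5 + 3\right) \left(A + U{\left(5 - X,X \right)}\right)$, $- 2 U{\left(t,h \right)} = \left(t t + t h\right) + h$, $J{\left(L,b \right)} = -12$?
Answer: $28224$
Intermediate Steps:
$U{\left(t,h \right)} = - \frac{h}{2} - \frac{t^{2}}{2} - \frac{h t}{2}$ ($U{\left(t,h \right)} = - \frac{\left(t t + t h\right) + h}{2} = - \frac{\left(t^{2} + h t\right) + h}{2} = - \frac{h + t^{2} + h t}{2} = - \frac{h}{2} - \frac{t^{2}}{2} - \frac{h t}{2}$)
$r{\left(X,A \right)} = - 4 X - 4 \left(5 - X\right)^{2} + 8 A - 4 X \left(5 - X\right)$ ($r{\left(X,A \right)} = \left(5 + 3\right) \left(A - \left(\frac{X}{2} + \frac{\left(5 - X\right)^{2}}{2} + \frac{X \left(5 - X\right)}{2}\right)\right) = 8 \left(A - \frac{X}{2} - \frac{\left(5 - X\right)^{2}}{2} - \frac{X \left(5 - X\right)}{2}\right) = - 4 X - 4 \left(5 - X\right)^{2} + 8 A - 4 X \left(5 - X\right)$)
$\left(J{\left(-1,-7 \right)} + r{\left(12,11 \right)}\right)^{2} = \left(-12 + \left(-100 + 8 \cdot 11 + 16 \cdot 12\right)\right)^{2} = \left(-12 + \left(-100 + 88 + 192\right)\right)^{2} = \left(-12 + 180\right)^{2} = 168^{2} = 28224$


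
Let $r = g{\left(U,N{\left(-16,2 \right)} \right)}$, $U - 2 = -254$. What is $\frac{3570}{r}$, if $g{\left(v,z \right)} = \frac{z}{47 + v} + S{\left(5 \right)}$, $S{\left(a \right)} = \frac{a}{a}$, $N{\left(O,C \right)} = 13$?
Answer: $\frac{121975}{32} \approx 3811.7$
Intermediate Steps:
$U = -252$ ($U = 2 - 254 = -252$)
$S{\left(a \right)} = 1$
$g{\left(v,z \right)} = 1 + \frac{z}{47 + v}$ ($g{\left(v,z \right)} = \frac{z}{47 + v} + 1 = 1 + \frac{z}{47 + v}$)
$r = \frac{192}{205}$ ($r = \frac{47 - 252 + 13}{47 - 252} = \frac{1}{-205} \left(-192\right) = \left(- \frac{1}{205}\right) \left(-192\right) = \frac{192}{205} \approx 0.93659$)
$\frac{3570}{r} = \frac{3570}{\frac{192}{205}} = 3570 \cdot \frac{205}{192} = \frac{121975}{32}$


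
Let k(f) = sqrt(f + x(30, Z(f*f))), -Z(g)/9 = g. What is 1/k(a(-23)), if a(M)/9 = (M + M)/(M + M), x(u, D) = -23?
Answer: -I*sqrt(14)/14 ≈ -0.26726*I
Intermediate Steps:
Z(g) = -9*g
a(M) = 9 (a(M) = 9*((M + M)/(M + M)) = 9*((2*M)/((2*M))) = 9*((2*M)*(1/(2*M))) = 9*1 = 9)
k(f) = sqrt(-23 + f) (k(f) = sqrt(f - 23) = sqrt(-23 + f))
1/k(a(-23)) = 1/(sqrt(-23 + 9)) = 1/(sqrt(-14)) = 1/(I*sqrt(14)) = -I*sqrt(14)/14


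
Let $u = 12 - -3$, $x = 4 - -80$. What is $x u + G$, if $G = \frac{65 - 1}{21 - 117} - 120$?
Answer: $\frac{3418}{3} \approx 1139.3$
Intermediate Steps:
$x = 84$ ($x = 4 + 80 = 84$)
$u = 15$ ($u = 12 + 3 = 15$)
$G = - \frac{362}{3}$ ($G = \frac{64}{-96} - 120 = 64 \left(- \frac{1}{96}\right) - 120 = - \frac{2}{3} - 120 = - \frac{362}{3} \approx -120.67$)
$x u + G = 84 \cdot 15 - \frac{362}{3} = 1260 - \frac{362}{3} = \frac{3418}{3}$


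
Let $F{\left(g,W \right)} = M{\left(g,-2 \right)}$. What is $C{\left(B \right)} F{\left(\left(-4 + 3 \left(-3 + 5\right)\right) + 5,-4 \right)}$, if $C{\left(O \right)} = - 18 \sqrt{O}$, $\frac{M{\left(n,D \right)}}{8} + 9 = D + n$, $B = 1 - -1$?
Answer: $576 \sqrt{2} \approx 814.59$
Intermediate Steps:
$B = 2$ ($B = 1 + 1 = 2$)
$M{\left(n,D \right)} = -72 + 8 D + 8 n$ ($M{\left(n,D \right)} = -72 + 8 \left(D + n\right) = -72 + \left(8 D + 8 n\right) = -72 + 8 D + 8 n$)
$F{\left(g,W \right)} = -88 + 8 g$ ($F{\left(g,W \right)} = -72 + 8 \left(-2\right) + 8 g = -72 - 16 + 8 g = -88 + 8 g$)
$C{\left(B \right)} F{\left(\left(-4 + 3 \left(-3 + 5\right)\right) + 5,-4 \right)} = - 18 \sqrt{2} \left(-88 + 8 \left(\left(-4 + 3 \left(-3 + 5\right)\right) + 5\right)\right) = - 18 \sqrt{2} \left(-88 + 8 \left(\left(-4 + 3 \cdot 2\right) + 5\right)\right) = - 18 \sqrt{2} \left(-88 + 8 \left(\left(-4 + 6\right) + 5\right)\right) = - 18 \sqrt{2} \left(-88 + 8 \left(2 + 5\right)\right) = - 18 \sqrt{2} \left(-88 + 8 \cdot 7\right) = - 18 \sqrt{2} \left(-88 + 56\right) = - 18 \sqrt{2} \left(-32\right) = 576 \sqrt{2}$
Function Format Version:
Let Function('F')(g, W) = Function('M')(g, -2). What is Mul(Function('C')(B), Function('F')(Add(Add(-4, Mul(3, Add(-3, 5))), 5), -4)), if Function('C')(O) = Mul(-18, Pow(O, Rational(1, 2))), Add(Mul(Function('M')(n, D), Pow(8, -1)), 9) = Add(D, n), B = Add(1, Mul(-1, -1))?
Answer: Mul(576, Pow(2, Rational(1, 2))) ≈ 814.59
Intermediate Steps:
B = 2 (B = Add(1, 1) = 2)
Function('M')(n, D) = Add(-72, Mul(8, D), Mul(8, n)) (Function('M')(n, D) = Add(-72, Mul(8, Add(D, n))) = Add(-72, Add(Mul(8, D), Mul(8, n))) = Add(-72, Mul(8, D), Mul(8, n)))
Function('F')(g, W) = Add(-88, Mul(8, g)) (Function('F')(g, W) = Add(-72, Mul(8, -2), Mul(8, g)) = Add(-72, -16, Mul(8, g)) = Add(-88, Mul(8, g)))
Mul(Function('C')(B), Function('F')(Add(Add(-4, Mul(3, Add(-3, 5))), 5), -4)) = Mul(Mul(-18, Pow(2, Rational(1, 2))), Add(-88, Mul(8, Add(Add(-4, Mul(3, Add(-3, 5))), 5)))) = Mul(Mul(-18, Pow(2, Rational(1, 2))), Add(-88, Mul(8, Add(Add(-4, Mul(3, 2)), 5)))) = Mul(Mul(-18, Pow(2, Rational(1, 2))), Add(-88, Mul(8, Add(Add(-4, 6), 5)))) = Mul(Mul(-18, Pow(2, Rational(1, 2))), Add(-88, Mul(8, Add(2, 5)))) = Mul(Mul(-18, Pow(2, Rational(1, 2))), Add(-88, Mul(8, 7))) = Mul(Mul(-18, Pow(2, Rational(1, 2))), Add(-88, 56)) = Mul(Mul(-18, Pow(2, Rational(1, 2))), -32) = Mul(576, Pow(2, Rational(1, 2)))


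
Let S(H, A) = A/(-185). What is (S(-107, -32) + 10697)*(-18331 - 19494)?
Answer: -14970961005/37 ≈ -4.0462e+8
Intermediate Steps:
S(H, A) = -A/185 (S(H, A) = A*(-1/185) = -A/185)
(S(-107, -32) + 10697)*(-18331 - 19494) = (-1/185*(-32) + 10697)*(-18331 - 19494) = (32/185 + 10697)*(-37825) = (1978977/185)*(-37825) = -14970961005/37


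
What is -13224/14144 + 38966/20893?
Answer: 2020927/2172872 ≈ 0.93007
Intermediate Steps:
-13224/14144 + 38966/20893 = -13224*1/14144 + 38966*(1/20893) = -1653/1768 + 38966/20893 = 2020927/2172872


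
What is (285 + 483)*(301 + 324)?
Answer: 480000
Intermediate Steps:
(285 + 483)*(301 + 324) = 768*625 = 480000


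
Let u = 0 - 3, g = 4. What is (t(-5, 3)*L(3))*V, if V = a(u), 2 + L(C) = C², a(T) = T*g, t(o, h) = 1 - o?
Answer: -504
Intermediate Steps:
u = -3
a(T) = 4*T (a(T) = T*4 = 4*T)
L(C) = -2 + C²
V = -12 (V = 4*(-3) = -12)
(t(-5, 3)*L(3))*V = ((1 - 1*(-5))*(-2 + 3²))*(-12) = ((1 + 5)*(-2 + 9))*(-12) = (6*7)*(-12) = 42*(-12) = -504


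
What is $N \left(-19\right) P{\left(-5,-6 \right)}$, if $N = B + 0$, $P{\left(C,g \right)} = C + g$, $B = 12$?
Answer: $2508$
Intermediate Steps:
$N = 12$ ($N = 12 + 0 = 12$)
$N \left(-19\right) P{\left(-5,-6 \right)} = 12 \left(-19\right) \left(-5 - 6\right) = \left(-228\right) \left(-11\right) = 2508$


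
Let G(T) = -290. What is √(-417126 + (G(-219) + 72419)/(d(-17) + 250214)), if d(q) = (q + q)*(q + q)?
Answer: I*√6640683064430/3990 ≈ 645.85*I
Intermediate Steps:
d(q) = 4*q² (d(q) = (2*q)*(2*q) = 4*q²)
√(-417126 + (G(-219) + 72419)/(d(-17) + 250214)) = √(-417126 + (-290 + 72419)/(4*(-17)² + 250214)) = √(-417126 + 72129/(4*289 + 250214)) = √(-417126 + 72129/(1156 + 250214)) = √(-417126 + 72129/251370) = √(-417126 + 72129*(1/251370)) = √(-417126 + 24043/83790) = √(-34950963497/83790) = I*√6640683064430/3990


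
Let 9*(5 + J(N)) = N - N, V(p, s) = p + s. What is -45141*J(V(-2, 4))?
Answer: 225705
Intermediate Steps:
J(N) = -5 (J(N) = -5 + (N - N)/9 = -5 + (⅑)*0 = -5 + 0 = -5)
-45141*J(V(-2, 4)) = -45141*(-5) = 225705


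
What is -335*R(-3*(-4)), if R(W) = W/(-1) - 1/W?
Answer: 48575/12 ≈ 4047.9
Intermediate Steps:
R(W) = -W - 1/W (R(W) = W*(-1) - 1/W = -W - 1/W)
-335*R(-3*(-4)) = -335*(-(-3)*(-4) - 1/((-3*(-4)))) = -335*(-1*12 - 1/12) = -335*(-12 - 1*1/12) = -335*(-12 - 1/12) = -335*(-145/12) = 48575/12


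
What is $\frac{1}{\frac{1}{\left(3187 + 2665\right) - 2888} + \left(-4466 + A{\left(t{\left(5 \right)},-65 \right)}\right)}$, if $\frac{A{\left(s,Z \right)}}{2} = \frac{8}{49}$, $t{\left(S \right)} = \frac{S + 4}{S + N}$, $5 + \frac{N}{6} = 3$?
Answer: $- \frac{145236}{648576503} \approx -0.00022393$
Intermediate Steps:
$N = -12$ ($N = -30 + 6 \cdot 3 = -30 + 18 = -12$)
$t{\left(S \right)} = \frac{4 + S}{-12 + S}$ ($t{\left(S \right)} = \frac{S + 4}{S - 12} = \frac{4 + S}{-12 + S}$)
$A{\left(s,Z \right)} = \frac{16}{49}$ ($A{\left(s,Z \right)} = 2 \cdot \frac{8}{49} = \frac{16}{49}$)
$\frac{1}{\frac{1}{\left(3187 + 2665\right) - 2888} + \left(-4466 + A{\left(t{\left(5 \right)},-65 \right)}\right)} = \frac{1}{\frac{1}{\left(3187 + 2665\right) - 2888} + \left(-4466 + \frac{16}{49}\right)} = \frac{1}{\frac{1}{5852 - 2888} - \frac{218818}{49}} = \frac{1}{\frac{1}{2964} - \frac{218818}{49}} = \frac{1}{- \frac{648576503}{145236}} = - \frac{145236}{648576503}$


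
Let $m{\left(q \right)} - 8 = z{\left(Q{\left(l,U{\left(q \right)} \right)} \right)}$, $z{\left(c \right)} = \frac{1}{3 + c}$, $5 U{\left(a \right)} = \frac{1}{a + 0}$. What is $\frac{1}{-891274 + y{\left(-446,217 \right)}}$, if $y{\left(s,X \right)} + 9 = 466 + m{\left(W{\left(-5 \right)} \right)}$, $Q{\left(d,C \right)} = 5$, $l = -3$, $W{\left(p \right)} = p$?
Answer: $- \frac{8}{7126471} \approx -1.1226 \cdot 10^{-6}$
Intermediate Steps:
$U{\left(a \right)} = \frac{1}{5 a}$ ($U{\left(a \right)} = \frac{1}{5 \left(a + 0\right)} = \frac{1}{5 a}$)
$m{\left(q \right)} = \frac{65}{8}$ ($m{\left(q \right)} = 8 + \frac{1}{3 + 5} = 8 + \frac{1}{8} = \frac{65}{8}$)
$y{\left(s,X \right)} = \frac{3721}{8}$ ($y{\left(s,X \right)} = -9 + \left(466 + \frac{65}{8}\right) = -9 + \frac{3793}{8} = \frac{3721}{8}$)
$\frac{1}{-891274 + y{\left(-446,217 \right)}} = \frac{1}{-891274 + \frac{3721}{8}} = \frac{1}{- \frac{7126471}{8}} = - \frac{8}{7126471}$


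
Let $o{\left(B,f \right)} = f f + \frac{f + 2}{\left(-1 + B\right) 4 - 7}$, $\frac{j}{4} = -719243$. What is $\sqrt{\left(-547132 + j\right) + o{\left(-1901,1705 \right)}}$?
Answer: $\frac{2 i \sqrt{7496126598395}}{7615} \approx 719.08 i$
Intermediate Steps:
$j = -2876972$ ($j = 4 \left(-719243\right) = -2876972$)
$o{\left(B,f \right)} = f^{2} + \frac{2 + f}{-11 + 4 B}$ ($o{\left(B,f \right)} = f^{2} + \frac{2 + f}{\left(-4 + 4 B\right) - 7} = f^{2} + \frac{2 + f}{-11 + 4 B}$)
$\sqrt{\left(-547132 + j\right) + o{\left(-1901,1705 \right)}} = \sqrt{\left(-547132 - 2876972\right) + \frac{2 + 1705 - 11 \cdot 1705^{2} + 4 \left(-1901\right) 1705^{2}}{-11 + 4 \left(-1901\right)}} = \sqrt{-3424104 + \frac{2 + 1705 - 31977275 + 4 \left(-1901\right) 2907025}{-11 - 7604}} = \sqrt{-3424104 + \frac{2 + 1705 - 31977275 - 22105018100}{-7615}} = \sqrt{-3424104 - - \frac{22136993668}{7615}} = \sqrt{-3424104 + \frac{22136993668}{7615}} = \sqrt{- \frac{3937558292}{7615}} = \frac{2 i \sqrt{7496126598395}}{7615}$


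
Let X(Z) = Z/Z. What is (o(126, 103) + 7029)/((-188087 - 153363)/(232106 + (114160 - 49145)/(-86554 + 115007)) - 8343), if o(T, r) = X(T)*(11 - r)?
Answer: -6544739439703/7872623466167 ≈ -0.83133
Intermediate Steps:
X(Z) = 1
o(T, r) = 11 - r (o(T, r) = 1*(11 - r) = 11 - r)
(o(126, 103) + 7029)/((-188087 - 153363)/(232106 + (114160 - 49145)/(-86554 + 115007)) - 8343) = ((11 - 1*103) + 7029)/((-188087 - 153363)/(232106 + (114160 - 49145)/(-86554 + 115007)) - 8343) = ((11 - 103) + 7029)/(-341450/(232106 + 65015/28453) - 8343) = (-92 + 7029)/(-341450/(232106 + 65015*(1/28453)) - 8343) = 6937/(-341450/(232106 + 65015/28453) - 8343) = 6937/(-341450/6604177033/28453 - 8343) = 6937/(-341450*28453/6604177033 - 8343) = 6937/(-9715276850/6604177033 - 8343) = 6937/(-55108364263169/6604177033) = 6937*(-6604177033/55108364263169) = -6544739439703/7872623466167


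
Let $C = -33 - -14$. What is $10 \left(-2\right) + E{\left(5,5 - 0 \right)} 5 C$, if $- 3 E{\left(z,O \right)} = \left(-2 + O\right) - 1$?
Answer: $\frac{130}{3} \approx 43.333$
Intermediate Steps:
$E{\left(z,O \right)} = 1 - \frac{O}{3}$ ($E{\left(z,O \right)} = - \frac{\left(-2 + O\right) - 1}{3} = - \frac{-3 + O}{3} = 1 - \frac{O}{3}$)
$C = -19$ ($C = -33 + 14 = -19$)
$10 \left(-2\right) + E{\left(5,5 - 0 \right)} 5 C = 10 \left(-2\right) + \left(1 - \frac{5 - 0}{3}\right) 5 \left(-19\right) = -20 + \left(1 - \frac{5 + 0}{3}\right) \left(-95\right) = -20 + \left(1 - \frac{5}{3}\right) \left(-95\right) = -20 - - \frac{190}{3} = -20 + \frac{190}{3} = \frac{130}{3}$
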